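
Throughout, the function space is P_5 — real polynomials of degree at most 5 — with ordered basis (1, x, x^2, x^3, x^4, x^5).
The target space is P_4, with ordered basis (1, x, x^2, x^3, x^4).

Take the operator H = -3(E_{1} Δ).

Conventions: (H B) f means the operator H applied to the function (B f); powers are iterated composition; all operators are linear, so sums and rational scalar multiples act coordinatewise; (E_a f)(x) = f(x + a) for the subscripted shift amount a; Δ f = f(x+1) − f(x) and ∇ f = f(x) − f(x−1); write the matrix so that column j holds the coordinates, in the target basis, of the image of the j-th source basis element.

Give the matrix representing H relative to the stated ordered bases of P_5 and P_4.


image of 1: 0
image of x: -3
image of x^2: -6x - 9
image of x^3: -9x^2 - 27x - 21
image of x^4: -12x^3 - 54x^2 - 84x - 45
image of x^5: -15x^4 - 90x^3 - 210x^2 - 225x - 93
each image's coordinates form column j of the matrix

the matrix is [[0, -3, -9, -21, -45, -93]; [0, 0, -6, -27, -84, -225]; [0, 0, 0, -9, -54, -210]; [0, 0, 0, 0, -12, -90]; [0, 0, 0, 0, 0, -15]] (rows listed top to bottom)


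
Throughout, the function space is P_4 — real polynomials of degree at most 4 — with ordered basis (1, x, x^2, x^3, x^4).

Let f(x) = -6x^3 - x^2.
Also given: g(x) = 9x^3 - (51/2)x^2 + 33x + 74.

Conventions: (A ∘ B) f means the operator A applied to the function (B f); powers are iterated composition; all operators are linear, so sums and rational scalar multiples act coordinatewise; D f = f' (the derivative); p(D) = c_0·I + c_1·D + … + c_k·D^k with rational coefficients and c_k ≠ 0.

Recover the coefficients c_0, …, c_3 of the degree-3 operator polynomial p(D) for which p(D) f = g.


p(D) = -(3/2)·I + (3/2)·D − D^2 − 2·D^3, i.e. c_0 = -3/2, c_1 = 3/2, c_2 = -1, c_3 = -2

D^0 f = -6x^3 - x^2
D^1 f = -18x^2 - 2x
D^2 f = -36x - 2
D^3 f = -36
matching coefficients of g against c_0 f + c_1 Df + … from the top degree down determines the c_i
solution: c_0 = -3/2, c_1 = 3/2, c_2 = -1, c_3 = -2


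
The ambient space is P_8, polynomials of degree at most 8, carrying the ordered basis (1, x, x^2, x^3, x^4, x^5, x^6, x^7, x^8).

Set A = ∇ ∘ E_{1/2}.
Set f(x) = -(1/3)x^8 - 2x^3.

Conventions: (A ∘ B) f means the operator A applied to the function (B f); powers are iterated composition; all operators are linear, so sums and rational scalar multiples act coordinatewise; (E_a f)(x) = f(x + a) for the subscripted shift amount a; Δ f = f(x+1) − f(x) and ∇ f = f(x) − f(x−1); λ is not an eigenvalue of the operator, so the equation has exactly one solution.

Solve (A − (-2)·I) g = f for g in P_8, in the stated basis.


write g with unknown coordinates in the stated basis and equate coefficients in (A − (-2)·I) g = f
solving from the highest basis element down gives g = -(1/6)x^8 + (2/3)x^7 - (7/3)x^6 + (49/6)x^5 - (70/3)x^4 + (1243/24)x^3 - (265/3)x^2 + (9643/96)x - 1367/24
check: A g = -(4/3)x^7 + (14/3)x^6 - (49/3)x^5 + (140/3)x^4 - (1267/12)x^3 + (530/3)x^2 - (9643/48)x + 1367/12
so A g − (-2)·g = -(1/3)x^8 - 2x^3 = f ✓

g(x) = -(1/6)x^8 + (2/3)x^7 - (7/3)x^6 + (49/6)x^5 - (70/3)x^4 + (1243/24)x^3 - (265/3)x^2 + (9643/96)x - 1367/24


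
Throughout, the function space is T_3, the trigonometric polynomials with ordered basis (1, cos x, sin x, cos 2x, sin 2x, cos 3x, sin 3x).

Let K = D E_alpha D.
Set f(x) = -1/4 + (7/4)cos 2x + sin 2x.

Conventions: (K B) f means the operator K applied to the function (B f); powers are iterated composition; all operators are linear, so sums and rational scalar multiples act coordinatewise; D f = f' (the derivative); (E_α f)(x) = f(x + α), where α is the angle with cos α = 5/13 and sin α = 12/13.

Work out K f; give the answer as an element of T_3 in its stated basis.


the image equals g(x) = (353/169)cos 2x + (1316/169)sin 2x

D f = 2cos 2x - (7/2)sin 2x
E_alpha D f = -(658/169)cos 2x + (353/338)sin 2x
D E_alpha D f = (353/169)cos 2x + (1316/169)sin 2x


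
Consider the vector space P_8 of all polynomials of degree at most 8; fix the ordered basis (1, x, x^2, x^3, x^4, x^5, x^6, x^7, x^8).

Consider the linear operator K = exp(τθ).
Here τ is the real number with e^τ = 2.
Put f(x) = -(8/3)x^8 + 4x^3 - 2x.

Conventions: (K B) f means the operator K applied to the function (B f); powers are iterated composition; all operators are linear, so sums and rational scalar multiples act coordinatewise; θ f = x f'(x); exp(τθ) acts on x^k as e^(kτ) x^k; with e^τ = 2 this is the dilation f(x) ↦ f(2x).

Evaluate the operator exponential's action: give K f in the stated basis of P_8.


exp(τθ) x^k = e^(kτ) x^k; with e^τ = 2 this sends x^k to 2^k x^k
x ↦ 2 x
x^3 ↦ 8 x^3
x^8 ↦ 256 x^8
applying this coordinatewise to f: exp(τθ) f = -(2048/3)x^8 + 32x^3 - 4x

the image equals g(x) = -(2048/3)x^8 + 32x^3 - 4x


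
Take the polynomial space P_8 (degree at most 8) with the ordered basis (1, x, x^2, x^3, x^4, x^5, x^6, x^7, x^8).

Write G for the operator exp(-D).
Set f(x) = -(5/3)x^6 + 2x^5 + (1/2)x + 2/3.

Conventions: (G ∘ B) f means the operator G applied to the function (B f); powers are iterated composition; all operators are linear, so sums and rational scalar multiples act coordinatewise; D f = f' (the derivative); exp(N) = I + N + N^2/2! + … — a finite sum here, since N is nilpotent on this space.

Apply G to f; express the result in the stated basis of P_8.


the image equals g(x) = -(5/3)x^6 + 12x^5 - 35x^4 + (160/3)x^3 - 45x^2 + (41/2)x - 7/2

order-1 term: 10x^5 - 10x^4 - 1/2
order-2 term: -25x^4 + 20x^3
order-3 term: (100/3)x^3 - 20x^2
order-4 term: -25x^2 + 10x
order-5 term: 10x - 2
order-6 term: -5/3
the series for exp(-D) f terminates at order 6
exp(-D) f = -(5/3)x^6 + 12x^5 - 35x^4 + (160/3)x^3 - 45x^2 + (41/2)x - 7/2


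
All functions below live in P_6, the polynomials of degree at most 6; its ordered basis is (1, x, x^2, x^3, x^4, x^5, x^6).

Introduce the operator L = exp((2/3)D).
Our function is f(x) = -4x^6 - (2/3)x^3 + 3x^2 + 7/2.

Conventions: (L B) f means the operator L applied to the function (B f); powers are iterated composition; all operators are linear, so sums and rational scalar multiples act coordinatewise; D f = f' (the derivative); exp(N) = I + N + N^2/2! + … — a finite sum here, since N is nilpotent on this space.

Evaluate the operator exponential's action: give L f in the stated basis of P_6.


order-1 term: -16x^5 - (4/3)x^2 + 4x
order-2 term: -(80/3)x^4 - (8/9)x + 4/3
order-3 term: -(640/27)x^3 - 16/81
order-4 term: -(320/27)x^2
order-5 term: -(256/81)x
order-6 term: -256/729
the series for exp((2/3)D) f terminates at order 6
exp((2/3)D) f = -4x^6 - 16x^5 - (80/3)x^4 - (658/27)x^3 - (275/27)x^2 - (4/81)x + 6247/1458

the image equals g(x) = -4x^6 - 16x^5 - (80/3)x^4 - (658/27)x^3 - (275/27)x^2 - (4/81)x + 6247/1458


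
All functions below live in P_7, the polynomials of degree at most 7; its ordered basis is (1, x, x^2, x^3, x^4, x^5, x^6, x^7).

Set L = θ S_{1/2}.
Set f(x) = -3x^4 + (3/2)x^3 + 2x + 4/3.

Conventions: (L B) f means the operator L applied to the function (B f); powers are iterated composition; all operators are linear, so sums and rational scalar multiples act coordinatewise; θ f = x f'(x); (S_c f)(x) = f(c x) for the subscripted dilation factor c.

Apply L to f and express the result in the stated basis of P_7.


S_{1/2} f = -(3/16)x^4 + (3/16)x^3 + x + 4/3
θ S_{1/2} f = -(3/4)x^4 + (9/16)x^3 + x

the result is g(x) = -(3/4)x^4 + (9/16)x^3 + x


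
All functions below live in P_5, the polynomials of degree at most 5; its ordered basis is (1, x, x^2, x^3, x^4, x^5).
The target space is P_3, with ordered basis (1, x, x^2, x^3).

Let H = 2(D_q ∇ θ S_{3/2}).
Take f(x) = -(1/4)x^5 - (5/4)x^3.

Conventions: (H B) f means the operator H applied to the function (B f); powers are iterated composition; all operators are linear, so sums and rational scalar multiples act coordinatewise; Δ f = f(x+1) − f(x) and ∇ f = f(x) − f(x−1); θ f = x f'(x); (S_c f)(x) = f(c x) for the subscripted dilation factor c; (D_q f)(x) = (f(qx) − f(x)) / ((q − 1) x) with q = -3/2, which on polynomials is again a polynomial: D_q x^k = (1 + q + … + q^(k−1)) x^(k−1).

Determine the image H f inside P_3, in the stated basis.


the image equals g(x) = (78975/512)x^3 + (42525/128)x^2 + (8505/64)x + 10935/64

S_{3/2} f = -(243/128)x^5 - (135/32)x^3
θ S_{3/2} f = -(1215/128)x^5 - (405/32)x^3
∇ θ S_{3/2} f = -(6075/128)x^4 + (6075/64)x^3 - (8505/64)x^2 + (10935/128)x - 2835/128
D_q (∇ θ) S_{3/2} f = (78975/1024)x^3 + (42525/256)x^2 + (8505/128)x + 10935/128
(2(D_q ∇ θ S_{3/2})) f = (78975/512)x^3 + (42525/128)x^2 + (8505/64)x + 10935/64


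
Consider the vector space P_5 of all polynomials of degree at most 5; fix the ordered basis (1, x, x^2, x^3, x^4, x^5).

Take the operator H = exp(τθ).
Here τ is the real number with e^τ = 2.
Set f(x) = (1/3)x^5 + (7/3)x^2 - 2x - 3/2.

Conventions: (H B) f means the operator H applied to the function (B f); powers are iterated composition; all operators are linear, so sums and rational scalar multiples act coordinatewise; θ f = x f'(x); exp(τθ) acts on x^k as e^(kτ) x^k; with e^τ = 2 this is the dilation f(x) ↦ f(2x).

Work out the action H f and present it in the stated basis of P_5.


exp(τθ) x^k = e^(kτ) x^k; with e^τ = 2 this sends x^k to 2^k x^k
x ↦ 2 x
x^2 ↦ 4 x^2
x^5 ↦ 32 x^5
applying this coordinatewise to f: exp(τθ) f = (32/3)x^5 + (28/3)x^2 - 4x - 3/2

the image equals g(x) = (32/3)x^5 + (28/3)x^2 - 4x - 3/2


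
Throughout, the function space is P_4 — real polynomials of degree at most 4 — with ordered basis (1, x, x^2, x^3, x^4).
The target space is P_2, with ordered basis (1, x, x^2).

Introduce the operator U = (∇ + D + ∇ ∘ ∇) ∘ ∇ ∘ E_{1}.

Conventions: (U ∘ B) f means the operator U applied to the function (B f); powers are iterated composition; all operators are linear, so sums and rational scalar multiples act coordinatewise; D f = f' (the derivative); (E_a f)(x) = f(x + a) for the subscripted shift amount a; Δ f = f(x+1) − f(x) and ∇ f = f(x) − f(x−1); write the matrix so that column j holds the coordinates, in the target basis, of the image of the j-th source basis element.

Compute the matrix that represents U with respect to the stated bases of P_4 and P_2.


image of 1: 0
image of x: 0
image of x^2: 4
image of x^3: 12x + 9
image of x^4: 24x^2 + 36x - 6
each image's coordinates form column j of the matrix

the matrix is [[0, 0, 4, 9, -6]; [0, 0, 0, 12, 36]; [0, 0, 0, 0, 24]] (rows listed top to bottom)


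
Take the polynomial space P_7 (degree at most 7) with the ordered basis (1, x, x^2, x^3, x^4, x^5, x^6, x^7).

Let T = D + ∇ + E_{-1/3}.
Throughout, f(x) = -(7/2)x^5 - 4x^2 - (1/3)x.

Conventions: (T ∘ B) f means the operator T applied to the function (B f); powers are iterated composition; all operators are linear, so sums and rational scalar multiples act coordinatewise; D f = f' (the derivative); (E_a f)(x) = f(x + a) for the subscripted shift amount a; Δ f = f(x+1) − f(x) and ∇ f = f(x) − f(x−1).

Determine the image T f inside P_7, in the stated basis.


g(x) = -(7/2)x^5 - (175/6)x^4 + (280/9)x^3 - (1018/27)x^2 + (293/81)x - 118/243

D f = -(35/2)x^4 - 8x - 1/3
∇ f = -(35/2)x^4 + 35x^3 - 35x^2 + (19/2)x + 1/6
E_{-1/3} f = -(7/2)x^5 + (35/6)x^4 - (35/9)x^3 - (73/27)x^2 + (343/162)x - 155/486
(D + ∇ + E_{-1/3}) f = -(7/2)x^5 - (175/6)x^4 + (280/9)x^3 - (1018/27)x^2 + (293/81)x - 118/243


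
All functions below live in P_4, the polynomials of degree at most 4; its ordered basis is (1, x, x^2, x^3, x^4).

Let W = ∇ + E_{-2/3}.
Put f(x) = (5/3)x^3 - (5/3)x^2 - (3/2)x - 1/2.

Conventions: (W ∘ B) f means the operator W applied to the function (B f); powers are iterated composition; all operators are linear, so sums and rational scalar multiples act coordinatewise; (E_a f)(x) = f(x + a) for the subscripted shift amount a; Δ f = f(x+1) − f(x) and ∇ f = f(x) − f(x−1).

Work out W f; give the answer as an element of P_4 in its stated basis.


∇ f = 5x^2 - (25/3)x + 11/6
E_{-2/3} f = (5/3)x^3 - 5x^2 + (53/18)x - 119/162
(∇ + E_{-2/3}) f = (5/3)x^3 - (97/18)x + 89/81

the image equals g(x) = (5/3)x^3 - (97/18)x + 89/81


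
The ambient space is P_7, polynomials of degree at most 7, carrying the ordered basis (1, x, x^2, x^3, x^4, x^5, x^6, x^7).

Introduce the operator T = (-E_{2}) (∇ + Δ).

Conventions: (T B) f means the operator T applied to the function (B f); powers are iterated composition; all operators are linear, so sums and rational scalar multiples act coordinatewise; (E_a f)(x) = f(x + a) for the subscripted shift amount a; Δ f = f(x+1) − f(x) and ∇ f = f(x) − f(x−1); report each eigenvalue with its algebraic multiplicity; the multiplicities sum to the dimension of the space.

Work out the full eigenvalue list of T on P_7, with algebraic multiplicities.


image of 1: 0
image of x: -2
image of x^2: -4x - 8
image of x^3: -6x^2 - 24x - 26
image of x^4: -8x^3 - 48x^2 - 104x - 80
image of x^5: -10x^4 - 80x^3 - 260x^2 - 400x - 242
image of x^6: -12x^5 - 120x^4 - 520x^3 - 1200x^2 - 1452x - 728
image of x^7: -14x^6 - 168x^5 - 910x^4 - 2800x^3 - 5082x^2 - 5096x - 2186
the matrix is upper triangular; its diagonal is (0, 0, 0, 0, 0, 0, 0, 0)
for a triangular matrix the eigenvalues are the diagonal entries, with algebraic multiplicity their repetition count

λ = 0 (multiplicity 8)


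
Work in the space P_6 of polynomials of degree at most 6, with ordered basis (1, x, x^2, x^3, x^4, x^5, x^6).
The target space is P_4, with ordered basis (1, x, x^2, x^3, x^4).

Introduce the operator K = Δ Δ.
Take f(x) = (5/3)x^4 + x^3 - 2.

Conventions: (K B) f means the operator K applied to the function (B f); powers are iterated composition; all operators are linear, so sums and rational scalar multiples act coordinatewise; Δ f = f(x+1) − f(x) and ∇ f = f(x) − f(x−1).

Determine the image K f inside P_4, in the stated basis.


the image equals g(x) = 20x^2 + 46x + 88/3

Δ f = (20/3)x^3 + 13x^2 + (29/3)x + 8/3
Δ Δ f = 20x^2 + 46x + 88/3


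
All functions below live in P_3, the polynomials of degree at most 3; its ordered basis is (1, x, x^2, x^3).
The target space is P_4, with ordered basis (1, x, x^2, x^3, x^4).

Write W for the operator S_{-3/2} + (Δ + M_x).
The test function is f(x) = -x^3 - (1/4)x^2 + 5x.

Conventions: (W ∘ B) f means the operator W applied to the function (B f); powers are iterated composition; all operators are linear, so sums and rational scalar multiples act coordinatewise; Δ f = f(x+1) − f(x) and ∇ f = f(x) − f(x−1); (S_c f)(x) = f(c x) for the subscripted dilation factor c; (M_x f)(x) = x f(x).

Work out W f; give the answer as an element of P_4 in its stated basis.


the image equals g(x) = -x^4 + (25/8)x^3 + (23/16)x^2 - 11x + 15/4

S_{-3/2} f = (27/8)x^3 - (9/16)x^2 - (15/2)x
Δ f = -3x^2 - (7/2)x + 15/4
M_x f = -x^4 - (1/4)x^3 + 5x^2
(Δ + M_x) f = -x^4 - (1/4)x^3 + 2x^2 - (7/2)x + 15/4
(S_{-3/2} + (Δ + M_x)) f = -x^4 + (25/8)x^3 + (23/16)x^2 - 11x + 15/4


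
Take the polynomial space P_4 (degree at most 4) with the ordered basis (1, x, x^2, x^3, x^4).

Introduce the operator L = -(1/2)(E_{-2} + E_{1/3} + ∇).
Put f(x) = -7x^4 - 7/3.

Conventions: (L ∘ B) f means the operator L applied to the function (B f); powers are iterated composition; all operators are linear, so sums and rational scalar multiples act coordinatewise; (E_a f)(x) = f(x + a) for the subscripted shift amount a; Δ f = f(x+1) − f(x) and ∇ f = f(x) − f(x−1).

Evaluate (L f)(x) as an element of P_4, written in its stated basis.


E_{-2} f = -7x^4 + 56x^3 - 168x^2 + 224x - 343/3
E_{1/3} f = -7x^4 - (28/3)x^3 - (14/3)x^2 - (28/27)x - 196/81
∇ f = -28x^3 + 42x^2 - 28x + 7
(E_{-2} + E_{1/3} + ∇) f = -14x^4 + (56/3)x^3 - (392/3)x^2 + (5264/27)x - 8890/81
(-(1/2)(E_{-2} + E_{1/3} + ∇)) f = 7x^4 - (28/3)x^3 + (196/3)x^2 - (2632/27)x + 4445/81

the result is g(x) = 7x^4 - (28/3)x^3 + (196/3)x^2 - (2632/27)x + 4445/81


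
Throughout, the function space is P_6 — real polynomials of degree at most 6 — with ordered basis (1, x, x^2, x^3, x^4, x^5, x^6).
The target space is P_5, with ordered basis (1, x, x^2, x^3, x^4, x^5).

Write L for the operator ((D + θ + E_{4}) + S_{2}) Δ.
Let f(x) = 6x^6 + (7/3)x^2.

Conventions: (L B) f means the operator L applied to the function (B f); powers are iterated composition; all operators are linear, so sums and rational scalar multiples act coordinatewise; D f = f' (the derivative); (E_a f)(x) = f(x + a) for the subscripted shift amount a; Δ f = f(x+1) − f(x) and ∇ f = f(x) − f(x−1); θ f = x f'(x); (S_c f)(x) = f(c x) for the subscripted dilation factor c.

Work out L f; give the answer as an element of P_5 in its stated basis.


Δ f = 36x^5 + 90x^4 + 120x^3 + 90x^2 + (122/3)x + 25/3
D Δ f = 180x^4 + 360x^3 + 360x^2 + 180x + 122/3
θ Δ f = 180x^5 + 360x^4 + 360x^3 + 180x^2 + (122/3)x
E_{4} Δ f = 36x^5 + 810x^4 + 7320x^3 + 33210x^2 + (226922/3)x + 69195
(D + θ + E_{4}) Δ f = 216x^5 + 1350x^4 + 8040x^3 + 33750x^2 + (227584/3)x + 207707/3
S_{2} Δ f = 1152x^5 + 1440x^4 + 960x^3 + 360x^2 + (244/3)x + 25/3
((D + θ + E_{4}) + S_{2}) Δ f = 1368x^5 + 2790x^4 + 9000x^3 + 34110x^2 + (227828/3)x + 69244

the image equals g(x) = 1368x^5 + 2790x^4 + 9000x^3 + 34110x^2 + (227828/3)x + 69244


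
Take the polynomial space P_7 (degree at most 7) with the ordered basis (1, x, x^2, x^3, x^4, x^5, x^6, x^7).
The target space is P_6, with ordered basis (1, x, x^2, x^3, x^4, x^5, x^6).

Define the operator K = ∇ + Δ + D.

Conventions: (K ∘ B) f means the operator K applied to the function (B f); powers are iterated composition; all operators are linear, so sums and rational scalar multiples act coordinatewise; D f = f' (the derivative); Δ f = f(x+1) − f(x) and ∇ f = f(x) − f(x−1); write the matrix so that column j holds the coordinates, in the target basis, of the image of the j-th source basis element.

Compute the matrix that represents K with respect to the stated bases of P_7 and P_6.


image of 1: 0
image of x: 3
image of x^2: 6x
image of x^3: 9x^2 + 2
image of x^4: 12x^3 + 8x
image of x^5: 15x^4 + 20x^2 + 2
image of x^6: 18x^5 + 40x^3 + 12x
image of x^7: 21x^6 + 70x^4 + 42x^2 + 2
each image's coordinates form column j of the matrix

the matrix is [[0, 3, 0, 2, 0, 2, 0, 2]; [0, 0, 6, 0, 8, 0, 12, 0]; [0, 0, 0, 9, 0, 20, 0, 42]; [0, 0, 0, 0, 12, 0, 40, 0]; [0, 0, 0, 0, 0, 15, 0, 70]; [0, 0, 0, 0, 0, 0, 18, 0]; [0, 0, 0, 0, 0, 0, 0, 21]] (rows listed top to bottom)


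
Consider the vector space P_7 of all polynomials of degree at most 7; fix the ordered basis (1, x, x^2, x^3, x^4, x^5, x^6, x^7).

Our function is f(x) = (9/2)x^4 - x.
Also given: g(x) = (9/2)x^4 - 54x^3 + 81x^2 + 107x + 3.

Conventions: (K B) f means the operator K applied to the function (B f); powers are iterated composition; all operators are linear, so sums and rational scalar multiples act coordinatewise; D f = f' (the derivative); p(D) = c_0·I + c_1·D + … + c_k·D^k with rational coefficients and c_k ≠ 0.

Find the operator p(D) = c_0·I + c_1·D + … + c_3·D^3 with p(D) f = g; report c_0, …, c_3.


D^0 f = (9/2)x^4 - x
D^1 f = 18x^3 - 1
D^2 f = 54x^2
D^3 f = 108x
matching coefficients of g against c_0 f + c_1 Df + … from the top degree down determines the c_i
solution: c_0 = 1, c_1 = -3, c_2 = 3/2, c_3 = 1

c_0 = 1, c_1 = -3, c_2 = 3/2, c_3 = 1


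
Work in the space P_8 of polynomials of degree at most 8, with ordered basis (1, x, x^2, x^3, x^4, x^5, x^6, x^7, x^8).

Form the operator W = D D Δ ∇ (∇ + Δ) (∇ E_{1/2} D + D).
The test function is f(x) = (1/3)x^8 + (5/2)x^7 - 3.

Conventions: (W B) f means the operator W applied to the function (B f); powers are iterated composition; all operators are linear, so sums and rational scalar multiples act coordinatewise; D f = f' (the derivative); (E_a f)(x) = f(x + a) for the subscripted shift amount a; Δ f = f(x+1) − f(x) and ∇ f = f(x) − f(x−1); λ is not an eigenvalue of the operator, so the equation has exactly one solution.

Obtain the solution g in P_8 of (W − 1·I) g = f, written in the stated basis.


the image equals g(x) = -(1/3)x^8 - (5/2)x^7 - 13440x^2 - 52080x - 31917

write g with unknown coordinates in the stated basis and equate coefficients in (W − 1·I) g = f
solving from the highest basis element down gives g = -(1/3)x^8 - (5/2)x^7 - 13440x^2 - 52080x - 31917
check: W g = -13440x^2 - 52080x - 31920
so W g − 1·g = (1/3)x^8 + (5/2)x^7 - 3 = f ✓


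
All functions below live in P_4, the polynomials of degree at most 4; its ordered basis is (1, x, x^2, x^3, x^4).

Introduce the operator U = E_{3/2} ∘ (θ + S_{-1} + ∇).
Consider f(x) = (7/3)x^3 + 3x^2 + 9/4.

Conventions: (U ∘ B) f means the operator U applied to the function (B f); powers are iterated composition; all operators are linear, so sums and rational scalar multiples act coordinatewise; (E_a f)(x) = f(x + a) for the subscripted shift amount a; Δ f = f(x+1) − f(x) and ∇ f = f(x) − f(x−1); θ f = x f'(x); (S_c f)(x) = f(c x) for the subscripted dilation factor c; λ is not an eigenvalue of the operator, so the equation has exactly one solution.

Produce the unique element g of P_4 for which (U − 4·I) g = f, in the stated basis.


the result is g(x) = -(7/6)x^3 - 17x^2 - (839/16)x - 10325/144

write g with unknown coordinates in the stated basis and equate coefficients in (U − 4·I) g = f
solving from the highest basis element down gives g = -(7/6)x^3 - 17x^2 - (839/16)x - 10325/144
check: U g = -(7/3)x^3 - 65x^2 - (839/4)x - 2561/9
so U g − 4·g = (7/3)x^3 + 3x^2 + 9/4 = f ✓


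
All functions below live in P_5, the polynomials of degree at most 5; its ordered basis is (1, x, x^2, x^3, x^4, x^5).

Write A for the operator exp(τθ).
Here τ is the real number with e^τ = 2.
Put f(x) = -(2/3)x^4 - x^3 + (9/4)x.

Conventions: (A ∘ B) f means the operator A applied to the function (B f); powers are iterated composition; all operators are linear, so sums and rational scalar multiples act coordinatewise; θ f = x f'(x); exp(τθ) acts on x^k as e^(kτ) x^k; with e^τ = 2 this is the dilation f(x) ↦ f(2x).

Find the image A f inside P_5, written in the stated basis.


exp(τθ) x^k = e^(kτ) x^k; with e^τ = 2 this sends x^k to 2^k x^k
x ↦ 2 x
x^3 ↦ 8 x^3
x^4 ↦ 16 x^4
applying this coordinatewise to f: exp(τθ) f = -(32/3)x^4 - 8x^3 + (9/2)x

g(x) = -(32/3)x^4 - 8x^3 + (9/2)x


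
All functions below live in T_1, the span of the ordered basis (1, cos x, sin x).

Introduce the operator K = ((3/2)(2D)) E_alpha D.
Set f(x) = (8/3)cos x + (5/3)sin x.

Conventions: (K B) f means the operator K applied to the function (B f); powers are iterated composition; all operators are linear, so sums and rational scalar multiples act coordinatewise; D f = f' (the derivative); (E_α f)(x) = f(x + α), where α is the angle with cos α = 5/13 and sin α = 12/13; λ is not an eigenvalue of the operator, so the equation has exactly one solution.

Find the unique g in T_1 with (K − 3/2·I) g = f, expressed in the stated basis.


the result is g(x) = -(128/765)cos x - (614/765)sin x

write g with unknown coordinates in the stated basis and equate coefficients in (K − 3/2·I) g = f
solving from the highest basis element down gives g = -(128/765)cos x - (614/765)sin x
check: K g = (616/255)cos x + (118/255)sin x
so K g − 3/2·g = (8/3)cos x + (5/3)sin x = f ✓


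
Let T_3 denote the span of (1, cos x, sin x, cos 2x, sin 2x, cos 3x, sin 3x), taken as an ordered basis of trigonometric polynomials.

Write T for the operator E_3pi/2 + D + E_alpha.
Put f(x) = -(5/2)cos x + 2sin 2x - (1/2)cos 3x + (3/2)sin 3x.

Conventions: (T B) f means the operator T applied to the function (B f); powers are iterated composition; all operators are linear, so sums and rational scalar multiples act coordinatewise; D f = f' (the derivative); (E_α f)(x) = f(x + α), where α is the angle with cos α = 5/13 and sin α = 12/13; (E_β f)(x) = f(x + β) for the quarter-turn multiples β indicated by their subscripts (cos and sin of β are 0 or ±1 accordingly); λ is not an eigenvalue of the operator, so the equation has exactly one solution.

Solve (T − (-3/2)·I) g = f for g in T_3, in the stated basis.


the image equals g(x) = -(245/229)cos x - (120/229)sin x - (3664/4993)cos 2x - (276/4993)sin 2x - (50281/118253)cos 3x - (8357/118253)sin 3x

write g with unknown coordinates in the stated basis and equate coefficients in (T − (-3/2)·I) g = f
solving from the highest basis element down gives g = -(245/229)cos x - (120/229)sin x - (3664/4993)cos 2x - (276/4993)sin 2x - (50281/118253)cos 3x - (8357/118253)sin 3x
check: T g = -(205/229)cos x + (180/229)sin x + (5496/4993)cos 2x + (10400/4993)sin 2x + (16295/118253)cos 3x + (189915/118253)sin 3x
so T g − (-3/2)·g = -(5/2)cos x + 2sin 2x - (1/2)cos 3x + (3/2)sin 3x = f ✓


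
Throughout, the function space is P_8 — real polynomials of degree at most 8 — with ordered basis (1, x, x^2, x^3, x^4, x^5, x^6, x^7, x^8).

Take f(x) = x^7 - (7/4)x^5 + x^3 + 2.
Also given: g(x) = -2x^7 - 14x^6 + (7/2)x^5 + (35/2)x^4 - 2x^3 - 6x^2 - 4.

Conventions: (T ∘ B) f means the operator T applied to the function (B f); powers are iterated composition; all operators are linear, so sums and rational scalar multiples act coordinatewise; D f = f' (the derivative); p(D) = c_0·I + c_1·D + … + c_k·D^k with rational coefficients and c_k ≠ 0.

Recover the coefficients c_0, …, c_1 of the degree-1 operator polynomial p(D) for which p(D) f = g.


D^0 f = x^7 - (7/4)x^5 + x^3 + 2
D^1 f = 7x^6 - (35/4)x^4 + 3x^2
matching coefficients of g against c_0 f + c_1 Df + … from the top degree down determines the c_i
solution: c_0 = -2, c_1 = -2

c_0 = -2, c_1 = -2


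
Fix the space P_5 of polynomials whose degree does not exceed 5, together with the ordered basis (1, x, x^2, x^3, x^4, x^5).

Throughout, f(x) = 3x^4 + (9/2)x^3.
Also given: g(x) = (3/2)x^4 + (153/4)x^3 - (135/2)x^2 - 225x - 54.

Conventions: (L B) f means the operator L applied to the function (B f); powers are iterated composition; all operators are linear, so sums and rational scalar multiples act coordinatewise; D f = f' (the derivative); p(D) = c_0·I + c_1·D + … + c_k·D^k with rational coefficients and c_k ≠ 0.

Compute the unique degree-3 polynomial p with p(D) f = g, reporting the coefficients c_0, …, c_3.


c_0 = 1/2, c_1 = 3, c_2 = -3, c_3 = -2

D^0 f = 3x^4 + (9/2)x^3
D^1 f = 12x^3 + (27/2)x^2
D^2 f = 36x^2 + 27x
D^3 f = 72x + 27
matching coefficients of g against c_0 f + c_1 Df + … from the top degree down determines the c_i
solution: c_0 = 1/2, c_1 = 3, c_2 = -3, c_3 = -2


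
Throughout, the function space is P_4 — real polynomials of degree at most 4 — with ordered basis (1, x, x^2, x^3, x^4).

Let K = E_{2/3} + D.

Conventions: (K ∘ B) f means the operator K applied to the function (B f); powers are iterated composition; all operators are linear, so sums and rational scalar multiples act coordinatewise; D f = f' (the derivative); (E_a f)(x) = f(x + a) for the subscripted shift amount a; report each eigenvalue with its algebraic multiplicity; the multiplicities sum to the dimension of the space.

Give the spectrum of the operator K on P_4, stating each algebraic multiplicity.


λ = 1 (multiplicity 5)

image of 1: 1
image of x: x + 5/3
image of x^2: x^2 + (10/3)x + 4/9
image of x^3: x^3 + 5x^2 + (4/3)x + 8/27
image of x^4: x^4 + (20/3)x^3 + (8/3)x^2 + (32/27)x + 16/81
the matrix is upper triangular; its diagonal is (1, 1, 1, 1, 1)
for a triangular matrix the eigenvalues are the diagonal entries, with algebraic multiplicity their repetition count


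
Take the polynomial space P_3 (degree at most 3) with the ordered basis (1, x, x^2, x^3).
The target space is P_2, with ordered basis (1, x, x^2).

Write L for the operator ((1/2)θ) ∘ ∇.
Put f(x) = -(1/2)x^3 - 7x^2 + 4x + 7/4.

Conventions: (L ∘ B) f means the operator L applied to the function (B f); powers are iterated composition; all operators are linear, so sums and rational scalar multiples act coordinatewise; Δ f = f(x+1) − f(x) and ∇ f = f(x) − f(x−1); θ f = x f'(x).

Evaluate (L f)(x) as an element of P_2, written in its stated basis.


∇ f = -(3/2)x^2 - (25/2)x + 21/2
θ ∇ f = -3x^2 - (25/2)x
((1/2)θ) ∇ f = -(3/2)x^2 - (25/4)x

the result is g(x) = -(3/2)x^2 - (25/4)x


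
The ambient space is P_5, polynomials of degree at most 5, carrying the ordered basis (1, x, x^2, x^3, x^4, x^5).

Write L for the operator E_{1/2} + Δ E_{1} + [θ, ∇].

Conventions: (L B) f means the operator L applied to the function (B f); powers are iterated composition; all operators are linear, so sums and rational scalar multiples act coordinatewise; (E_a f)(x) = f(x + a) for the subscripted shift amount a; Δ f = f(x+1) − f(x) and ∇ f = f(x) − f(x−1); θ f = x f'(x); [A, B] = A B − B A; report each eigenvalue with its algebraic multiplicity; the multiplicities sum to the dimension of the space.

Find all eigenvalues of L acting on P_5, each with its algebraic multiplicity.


image of 1: 1
image of x: x + 1/2
image of x^2: x^2 + x + 21/4
image of x^3: x^3 + (3/2)x^2 + (63/4)x + 33/8
image of x^4: x^4 + 2x^3 + (63/2)x^2 + (33/2)x + 305/16
image of x^5: x^5 + (5/2)x^4 + (105/2)x^3 + (165/4)x^2 + (1525/16)x + 833/32
the matrix is upper triangular; its diagonal is (1, 1, 1, 1, 1, 1)
for a triangular matrix the eigenvalues are the diagonal entries, with algebraic multiplicity their repetition count

λ = 1 (multiplicity 6)


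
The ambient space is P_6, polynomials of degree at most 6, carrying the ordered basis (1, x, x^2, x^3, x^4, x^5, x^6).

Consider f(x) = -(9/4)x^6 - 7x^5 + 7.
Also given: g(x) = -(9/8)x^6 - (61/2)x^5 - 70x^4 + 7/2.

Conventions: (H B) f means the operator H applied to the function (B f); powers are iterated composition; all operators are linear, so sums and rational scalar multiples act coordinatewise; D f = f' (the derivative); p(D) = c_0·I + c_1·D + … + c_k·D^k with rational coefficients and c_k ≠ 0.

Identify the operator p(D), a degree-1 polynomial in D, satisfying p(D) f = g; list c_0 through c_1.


D^0 f = -(9/4)x^6 - 7x^5 + 7
D^1 f = -(27/2)x^5 - 35x^4
matching coefficients of g against c_0 f + c_1 Df + … from the top degree down determines the c_i
solution: c_0 = 1/2, c_1 = 2

p(D) = (1/2)·I + 2·D, i.e. c_0 = 1/2, c_1 = 2


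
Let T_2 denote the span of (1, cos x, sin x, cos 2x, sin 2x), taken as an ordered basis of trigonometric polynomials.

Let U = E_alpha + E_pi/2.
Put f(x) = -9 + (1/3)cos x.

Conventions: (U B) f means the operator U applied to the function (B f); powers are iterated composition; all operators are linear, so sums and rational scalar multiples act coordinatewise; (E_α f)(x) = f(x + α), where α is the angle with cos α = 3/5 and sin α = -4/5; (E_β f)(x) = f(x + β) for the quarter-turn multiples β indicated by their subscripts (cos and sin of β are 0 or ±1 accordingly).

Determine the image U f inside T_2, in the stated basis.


E_alpha f = -9 + (1/5)cos x + (4/15)sin x
E_pi/2 f = -9 - (1/3)sin x
(E_alpha + E_pi/2) f = -18 + (1/5)cos x - (1/15)sin x

the image equals g(x) = -18 + (1/5)cos x - (1/15)sin x


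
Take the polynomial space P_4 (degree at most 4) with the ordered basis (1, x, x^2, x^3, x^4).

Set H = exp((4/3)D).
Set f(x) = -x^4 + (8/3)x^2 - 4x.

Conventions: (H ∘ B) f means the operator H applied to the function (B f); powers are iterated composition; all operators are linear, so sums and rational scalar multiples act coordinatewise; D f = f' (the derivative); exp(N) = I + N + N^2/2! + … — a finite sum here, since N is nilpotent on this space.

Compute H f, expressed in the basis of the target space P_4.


order-1 term: -(16/3)x^3 + (64/9)x - 16/3
order-2 term: -(32/3)x^2 + 128/27
order-3 term: -(256/27)x
order-4 term: -256/81
the series for exp((4/3)D) f terminates at order 4
exp((4/3)D) f = -x^4 - (16/3)x^3 - 8x^2 - (172/27)x - 304/81

the image equals g(x) = -x^4 - (16/3)x^3 - 8x^2 - (172/27)x - 304/81


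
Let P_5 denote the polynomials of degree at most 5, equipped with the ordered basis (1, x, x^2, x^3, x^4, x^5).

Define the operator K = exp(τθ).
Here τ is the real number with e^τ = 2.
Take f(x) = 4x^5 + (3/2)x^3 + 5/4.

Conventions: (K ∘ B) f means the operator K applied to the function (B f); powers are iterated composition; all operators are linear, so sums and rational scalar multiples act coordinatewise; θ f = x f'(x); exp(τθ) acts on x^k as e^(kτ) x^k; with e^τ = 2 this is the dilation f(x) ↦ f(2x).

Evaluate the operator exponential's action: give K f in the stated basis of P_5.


exp(τθ) x^k = e^(kτ) x^k; with e^τ = 2 this sends x^k to 2^k x^k
x^3 ↦ 8 x^3
x^5 ↦ 32 x^5
applying this coordinatewise to f: exp(τθ) f = 128x^5 + 12x^3 + 5/4

g(x) = 128x^5 + 12x^3 + 5/4


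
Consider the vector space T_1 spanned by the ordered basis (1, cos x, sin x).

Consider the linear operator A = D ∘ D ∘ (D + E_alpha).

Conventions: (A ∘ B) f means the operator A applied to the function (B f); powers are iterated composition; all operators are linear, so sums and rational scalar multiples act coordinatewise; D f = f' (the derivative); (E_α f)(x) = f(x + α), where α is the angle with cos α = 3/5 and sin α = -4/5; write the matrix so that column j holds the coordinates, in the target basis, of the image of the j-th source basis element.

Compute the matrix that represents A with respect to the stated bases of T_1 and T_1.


the matrix is [[0, 0, 0]; [0, -3/5, -1/5]; [0, 1/5, -3/5]] (rows listed top to bottom)

image of 1: 0
image of cos x: -(3/5)cos x + (1/5)sin x
image of sin x: -(1/5)cos x - (3/5)sin x
each image's coordinates form column j of the matrix


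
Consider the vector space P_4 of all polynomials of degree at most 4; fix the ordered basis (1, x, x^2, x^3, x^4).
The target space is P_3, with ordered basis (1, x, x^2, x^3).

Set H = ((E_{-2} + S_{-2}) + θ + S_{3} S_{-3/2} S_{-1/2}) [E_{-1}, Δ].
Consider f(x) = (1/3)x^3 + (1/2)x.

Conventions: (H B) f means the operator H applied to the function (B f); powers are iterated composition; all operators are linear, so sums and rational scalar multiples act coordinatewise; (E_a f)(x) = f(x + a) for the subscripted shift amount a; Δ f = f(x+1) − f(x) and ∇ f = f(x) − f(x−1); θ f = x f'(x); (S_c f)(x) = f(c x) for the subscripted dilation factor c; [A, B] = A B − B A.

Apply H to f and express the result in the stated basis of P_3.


Δ f = x^2 + x + 5/6
E_{-1} Δ f = x^2 - x + 5/6
E_{-1} f = (1/3)x^3 - x^2 + (3/2)x - 5/6
Δ E_{-1} f = x^2 - x + 5/6
[E_{-1}, Δ] f = 0
E_{-2} [E_{-1}, Δ] f = 0
S_{-2} [E_{-1}, Δ] f = 0
(E_{-2} + S_{-2}) [E_{-1}, Δ] f = 0
θ [E_{-1}, Δ] f = 0
S_{-1/2} [E_{-1}, Δ] f = 0
S_{-3/2} S_{-1/2} [E_{-1}, Δ] f = 0
S_{3} S_{-3/2} S_{-1/2} [E_{-1}, Δ] f = 0
((E_{-2} + S_{-2}) + θ + S_{3} S_{-3/2} S_{-1/2}) [E_{-1}, Δ] f = 0

the image equals g(x) = 0


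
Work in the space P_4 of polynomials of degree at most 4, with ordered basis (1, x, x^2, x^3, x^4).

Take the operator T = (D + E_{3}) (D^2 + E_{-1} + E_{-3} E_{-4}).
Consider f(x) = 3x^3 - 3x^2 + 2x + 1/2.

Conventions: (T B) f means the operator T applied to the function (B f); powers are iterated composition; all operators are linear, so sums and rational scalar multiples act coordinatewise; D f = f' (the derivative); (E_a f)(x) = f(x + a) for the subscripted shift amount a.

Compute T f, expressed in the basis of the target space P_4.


the result is g(x) = 6x^3 - 6x^2 + 58x + 337

D f = 9x^2 - 6x + 2
D D f = 18x - 6
E_{-1} f = 3x^3 - 12x^2 + 17x - 15/2
E_{-4} f = 3x^3 - 39x^2 + 170x - 495/2
E_{-3} E_{-4} f = 3x^3 - 66x^2 + 485x - 2379/2
(D^2 + E_{-1} + E_{-3} E_{-4}) f = 6x^3 - 78x^2 + 520x - 1203
D (D^2 + E_{-1} + E_{-3} E_{-4}) f = 18x^2 - 156x + 520
E_{3} (D^2 + E_{-1} + E_{-3} E_{-4}) f = 6x^3 - 24x^2 + 214x - 183
(D + E_{3}) (D^2 + E_{-1} + E_{-3} E_{-4}) f = 6x^3 - 6x^2 + 58x + 337


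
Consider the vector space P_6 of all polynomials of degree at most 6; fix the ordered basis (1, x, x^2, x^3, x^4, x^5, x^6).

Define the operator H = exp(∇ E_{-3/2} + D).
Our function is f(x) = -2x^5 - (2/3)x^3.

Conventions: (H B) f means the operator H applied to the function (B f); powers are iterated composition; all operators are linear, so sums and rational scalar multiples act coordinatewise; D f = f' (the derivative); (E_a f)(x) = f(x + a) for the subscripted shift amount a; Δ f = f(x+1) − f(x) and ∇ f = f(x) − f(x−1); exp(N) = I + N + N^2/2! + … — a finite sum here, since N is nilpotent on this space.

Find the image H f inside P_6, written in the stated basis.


order-1 term: -20x^4 + 80x^3 - 249x^2 + 348x - 4519/24
order-2 term: -80x^3 + 480x^2 - 1468x + 1676
order-3 term: -160x^2 + 960x - 5836/3
order-4 term: -160x + 640
order-5 term: -64
the series for exp(∇ E_{-3/2} + D) f terminates at order 5
exp(∇ E_{-3/2} + D) f = -2x^5 - 20x^4 - (2/3)x^3 + 71x^2 - 320x + 947/8

g(x) = -2x^5 - 20x^4 - (2/3)x^3 + 71x^2 - 320x + 947/8


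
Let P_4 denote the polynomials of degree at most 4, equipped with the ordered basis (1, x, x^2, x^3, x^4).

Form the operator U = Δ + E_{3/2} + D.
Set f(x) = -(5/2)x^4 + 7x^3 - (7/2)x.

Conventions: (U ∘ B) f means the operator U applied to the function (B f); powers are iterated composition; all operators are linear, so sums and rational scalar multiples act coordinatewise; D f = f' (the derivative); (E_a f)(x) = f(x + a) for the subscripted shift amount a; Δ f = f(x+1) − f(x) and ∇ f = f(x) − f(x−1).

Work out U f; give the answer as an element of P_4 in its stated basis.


the image equals g(x) = -(5/2)x^4 - 28x^3 + (99/4)x^2 + 21x + 103/32

Δ f = -10x^3 + 6x^2 + 11x + 1
E_{3/2} f = -(5/2)x^4 - 8x^3 - (9/4)x^2 + 10x + 183/32
D f = -10x^3 + 21x^2 - 7/2
(Δ + E_{3/2} + D) f = -(5/2)x^4 - 28x^3 + (99/4)x^2 + 21x + 103/32


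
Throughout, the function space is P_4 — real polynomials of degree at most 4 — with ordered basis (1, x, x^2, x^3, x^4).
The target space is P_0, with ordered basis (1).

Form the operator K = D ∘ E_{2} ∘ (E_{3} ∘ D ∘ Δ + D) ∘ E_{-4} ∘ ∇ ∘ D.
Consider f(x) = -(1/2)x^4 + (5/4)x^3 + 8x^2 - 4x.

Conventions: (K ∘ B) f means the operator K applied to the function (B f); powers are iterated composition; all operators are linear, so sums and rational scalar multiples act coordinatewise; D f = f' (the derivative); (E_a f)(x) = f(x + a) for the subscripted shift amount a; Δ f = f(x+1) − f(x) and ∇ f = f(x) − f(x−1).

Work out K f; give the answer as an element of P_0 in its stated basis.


D f = -2x^3 + (15/4)x^2 + 16x - 4
∇ D f = -6x^2 + (27/2)x + 41/4
E_{-4} ∇ D f = -6x^2 + (123/2)x - 559/4
Δ (E_{-4} ∘ ∇ ∘ D) f = -12x + 111/2
D Δ (E_{-4} ∘ ∇ ∘ D) f = -12
E_{3} D Δ (E_{-4} ∘ ∇ ∘ D) f = -12
D (E_{-4} ∘ ∇ ∘ D) f = -12x + 123/2
(E_{3} ∘ D ∘ Δ + D) (E_{-4} ∘ ∇ ∘ D) f = -12x + 99/2
E_{2} (E_{3} ∘ D ∘ Δ + D) (E_{-4} ∘ ∇ ∘ D) f = -12x + 51/2
D E_{2} (E_{3} ∘ D ∘ Δ + D) (E_{-4} ∘ ∇ ∘ D) f = -12

g(x) = -12


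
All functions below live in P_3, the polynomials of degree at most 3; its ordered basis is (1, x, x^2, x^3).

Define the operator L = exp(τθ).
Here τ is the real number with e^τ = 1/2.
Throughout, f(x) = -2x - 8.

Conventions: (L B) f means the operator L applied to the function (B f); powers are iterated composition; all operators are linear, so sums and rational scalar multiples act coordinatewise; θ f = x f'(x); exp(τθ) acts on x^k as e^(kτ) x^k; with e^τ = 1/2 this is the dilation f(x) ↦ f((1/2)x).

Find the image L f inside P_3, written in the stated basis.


g(x) = -x - 8

exp(τθ) x^k = e^(kτ) x^k; with e^τ = 1/2 this sends x^k to (1/2)^k x^k
x ↦ 1/2 x
applying this coordinatewise to f: exp(τθ) f = -x - 8


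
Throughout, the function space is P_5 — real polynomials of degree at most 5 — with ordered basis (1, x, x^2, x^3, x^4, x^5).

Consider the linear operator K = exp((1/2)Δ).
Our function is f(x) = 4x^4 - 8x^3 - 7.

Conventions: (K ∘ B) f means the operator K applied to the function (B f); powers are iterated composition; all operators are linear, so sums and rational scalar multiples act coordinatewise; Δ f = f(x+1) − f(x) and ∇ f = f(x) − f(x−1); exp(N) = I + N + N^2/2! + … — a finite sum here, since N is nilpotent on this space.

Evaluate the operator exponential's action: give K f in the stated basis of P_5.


order-1 term: 8x^3 - 4x - 2
order-2 term: 6x^2 + 6x + 1
order-3 term: 2x + 2
order-4 term: 1/4
the series for exp((1/2)Δ) f terminates at order 4
exp((1/2)Δ) f = 4x^4 + 6x^2 + 4x - 23/4

g(x) = 4x^4 + 6x^2 + 4x - 23/4
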